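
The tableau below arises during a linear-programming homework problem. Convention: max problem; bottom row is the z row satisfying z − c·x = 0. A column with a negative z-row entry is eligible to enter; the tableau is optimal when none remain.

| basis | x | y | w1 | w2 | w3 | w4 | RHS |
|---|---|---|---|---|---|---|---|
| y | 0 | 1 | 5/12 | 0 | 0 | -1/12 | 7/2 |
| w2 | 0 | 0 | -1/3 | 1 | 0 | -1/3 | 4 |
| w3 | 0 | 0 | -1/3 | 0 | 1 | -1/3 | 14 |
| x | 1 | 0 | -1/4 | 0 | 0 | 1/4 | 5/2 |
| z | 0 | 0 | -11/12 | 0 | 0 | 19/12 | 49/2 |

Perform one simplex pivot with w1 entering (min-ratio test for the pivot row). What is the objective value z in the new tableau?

Ratio test on column w1 — row 1: (7/2)/(5/12) = 42/5; row 2: entry -1/3 ≤ 0; row 3: entry -1/3 ≤ 0; row 4: entry -1/4 ≤ 0. Minimum is 42/5 at row 1 (y leaves); pivot element 5/12.
Pivot on row 1; the z-row RHS becomes 49/2 − (-11/12)·(42/5) = 161/5.

161/5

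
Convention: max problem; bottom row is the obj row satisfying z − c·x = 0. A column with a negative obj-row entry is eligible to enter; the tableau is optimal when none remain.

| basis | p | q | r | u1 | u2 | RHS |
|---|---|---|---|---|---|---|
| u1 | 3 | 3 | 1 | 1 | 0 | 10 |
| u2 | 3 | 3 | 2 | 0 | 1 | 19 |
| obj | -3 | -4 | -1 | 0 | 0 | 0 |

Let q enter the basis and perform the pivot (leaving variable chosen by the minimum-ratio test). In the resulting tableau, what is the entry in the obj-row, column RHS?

40/3

Ratio test on column q — row 1: 10/3 = 10/3; row 2: 19/3 = 19/3. Minimum is 10/3 at row 1 (u1 leaves); pivot element 3.
Divide row 1 by 3; eliminate column q from the other rows.
obj-row update in column RHS: 0 − (-4)·(10/3) = 40/3.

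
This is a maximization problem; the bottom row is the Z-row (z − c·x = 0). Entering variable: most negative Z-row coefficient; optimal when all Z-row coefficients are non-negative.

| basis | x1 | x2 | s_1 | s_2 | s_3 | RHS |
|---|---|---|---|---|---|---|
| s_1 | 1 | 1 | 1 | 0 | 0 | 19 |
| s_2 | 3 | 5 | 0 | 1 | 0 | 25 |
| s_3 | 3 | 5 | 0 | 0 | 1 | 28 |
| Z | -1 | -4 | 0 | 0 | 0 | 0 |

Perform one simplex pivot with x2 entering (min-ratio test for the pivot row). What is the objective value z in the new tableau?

20

Ratio test on column x2 — row 1: 19/1 = 19; row 2: 25/5 = 5; row 3: 28/5 = 28/5. Minimum is 5 at row 2 (s_2 leaves); pivot element 5.
Pivot on row 2; the Z-row RHS becomes 0 − (-4)·5 = 20.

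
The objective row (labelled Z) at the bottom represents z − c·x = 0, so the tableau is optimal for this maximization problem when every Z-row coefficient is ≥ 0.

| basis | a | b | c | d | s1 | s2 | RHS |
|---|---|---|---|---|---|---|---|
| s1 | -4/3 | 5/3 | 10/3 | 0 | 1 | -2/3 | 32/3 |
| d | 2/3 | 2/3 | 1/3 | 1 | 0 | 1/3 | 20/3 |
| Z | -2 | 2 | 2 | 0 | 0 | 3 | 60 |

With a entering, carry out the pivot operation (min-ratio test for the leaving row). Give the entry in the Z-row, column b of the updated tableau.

Ratio test on column a — row 1: entry -4/3 ≤ 0; row 2: (20/3)/(2/3) = 10. Minimum is 10 at row 2 (d leaves); pivot element 2/3.
Divide row 2 by 2/3; eliminate column a from the other rows.
Z-row update in column b: 2 − (-2)·1 = 4.

4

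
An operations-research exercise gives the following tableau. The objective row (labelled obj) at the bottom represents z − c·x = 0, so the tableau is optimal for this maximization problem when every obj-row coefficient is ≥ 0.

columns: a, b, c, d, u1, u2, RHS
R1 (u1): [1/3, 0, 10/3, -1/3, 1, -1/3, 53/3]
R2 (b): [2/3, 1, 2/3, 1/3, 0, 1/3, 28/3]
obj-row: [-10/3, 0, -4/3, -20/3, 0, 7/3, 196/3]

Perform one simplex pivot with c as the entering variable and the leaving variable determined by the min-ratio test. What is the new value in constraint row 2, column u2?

Ratio test on column c — row 1: (53/3)/(10/3) = 53/10; row 2: (28/3)/(2/3) = 14. Minimum is 53/10 at row 1 (u1 leaves); pivot element 10/3.
Divide row 1 by 10/3; eliminate column c from the other rows.
Row 2 update in column u2: 1/3 − (2/3)·(-1/10) = 2/5.

2/5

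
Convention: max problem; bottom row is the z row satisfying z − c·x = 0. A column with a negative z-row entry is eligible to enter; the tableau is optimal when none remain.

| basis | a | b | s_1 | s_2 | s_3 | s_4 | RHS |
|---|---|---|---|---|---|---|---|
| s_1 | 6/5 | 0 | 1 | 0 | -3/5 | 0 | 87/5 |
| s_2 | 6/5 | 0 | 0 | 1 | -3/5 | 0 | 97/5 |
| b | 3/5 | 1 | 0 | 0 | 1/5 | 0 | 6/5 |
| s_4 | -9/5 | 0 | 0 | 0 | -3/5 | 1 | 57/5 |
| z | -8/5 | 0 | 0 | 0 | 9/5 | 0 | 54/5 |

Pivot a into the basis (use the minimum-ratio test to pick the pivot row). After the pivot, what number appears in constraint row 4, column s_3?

Ratio test on column a — row 1: (87/5)/(6/5) = 29/2; row 2: (97/5)/(6/5) = 97/6; row 3: (6/5)/(3/5) = 2; row 4: entry -9/5 ≤ 0. Minimum is 2 at row 3 (b leaves); pivot element 3/5.
Divide row 3 by 3/5; eliminate column a from the other rows.
Row 4 update in column s_3: -3/5 − (-9/5)·(1/3) = 0.

0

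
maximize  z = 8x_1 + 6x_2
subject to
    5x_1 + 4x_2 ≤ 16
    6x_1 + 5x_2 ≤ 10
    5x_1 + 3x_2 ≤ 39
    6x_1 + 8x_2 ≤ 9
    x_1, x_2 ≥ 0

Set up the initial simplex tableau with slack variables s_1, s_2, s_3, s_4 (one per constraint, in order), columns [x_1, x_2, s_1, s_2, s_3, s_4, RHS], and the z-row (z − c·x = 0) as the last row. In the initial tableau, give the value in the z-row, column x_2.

-6

The z-row carries the negated objective coefficients: the x_2 entry is -6.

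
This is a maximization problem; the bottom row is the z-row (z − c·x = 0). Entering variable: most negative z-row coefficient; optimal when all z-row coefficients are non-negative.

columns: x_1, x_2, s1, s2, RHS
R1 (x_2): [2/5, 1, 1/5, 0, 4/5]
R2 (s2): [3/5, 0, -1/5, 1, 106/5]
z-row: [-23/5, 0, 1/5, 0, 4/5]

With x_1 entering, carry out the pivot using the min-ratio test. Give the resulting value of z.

Ratio test on column x_1 — row 1: (4/5)/(2/5) = 2; row 2: (106/5)/(3/5) = 106/3. Minimum is 2 at row 1 (x_2 leaves); pivot element 2/5.
Pivot on row 1; the z-row RHS becomes 4/5 − (-23/5)·2 = 10.

10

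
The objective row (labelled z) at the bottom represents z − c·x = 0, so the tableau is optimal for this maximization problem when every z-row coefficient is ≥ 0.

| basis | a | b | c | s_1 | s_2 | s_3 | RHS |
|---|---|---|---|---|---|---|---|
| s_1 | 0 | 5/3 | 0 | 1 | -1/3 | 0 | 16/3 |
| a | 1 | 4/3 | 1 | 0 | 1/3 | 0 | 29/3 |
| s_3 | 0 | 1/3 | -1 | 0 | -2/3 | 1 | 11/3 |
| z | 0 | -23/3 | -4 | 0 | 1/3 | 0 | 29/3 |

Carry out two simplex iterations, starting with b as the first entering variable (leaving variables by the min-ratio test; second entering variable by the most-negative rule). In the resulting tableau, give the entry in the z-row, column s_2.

6/5

Ratio test on column b — row 1: (16/3)/(5/3) = 16/5; row 2: (29/3)/(4/3) = 29/4; row 3: (11/3)/(1/3) = 11. Minimum is 16/5 at row 1 (s_1 leaves); pivot element 5/3.
Divide row 1 by 5/3; eliminate column b from the other rows.
Second iteration: most negative z-row entry is -4 in column c, so c enters.
Ratio test on column c — row 1: entry 0 ≤ 0; row 2: (27/5)/1 = 27/5; row 3: entry -1 ≤ 0. Minimum is 27/5 at row 2 (a leaves); pivot element 1.
Divide row 2 by 1; eliminate column c from the other rows.
After both pivots, the entry at the z-row, column s_2 is 6/5.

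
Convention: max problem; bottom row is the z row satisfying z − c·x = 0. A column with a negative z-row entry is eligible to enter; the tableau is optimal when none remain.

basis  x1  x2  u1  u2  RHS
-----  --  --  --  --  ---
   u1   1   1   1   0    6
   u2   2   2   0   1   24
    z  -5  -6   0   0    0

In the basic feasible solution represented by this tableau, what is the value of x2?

x2 is not in the basis, so in the current basic feasible solution x2 = 0.

0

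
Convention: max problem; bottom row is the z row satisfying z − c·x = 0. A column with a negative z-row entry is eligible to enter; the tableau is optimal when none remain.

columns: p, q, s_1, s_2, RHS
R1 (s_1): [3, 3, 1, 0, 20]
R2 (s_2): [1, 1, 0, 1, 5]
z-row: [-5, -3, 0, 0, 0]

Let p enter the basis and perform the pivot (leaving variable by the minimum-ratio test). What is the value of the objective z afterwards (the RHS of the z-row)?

Ratio test on column p — row 1: 20/3 = 20/3; row 2: 5/1 = 5. Minimum is 5 at row 2 (s_2 leaves); pivot element 1.
Pivot on row 2; the z-row RHS becomes 0 − (-5)·5 = 25.

25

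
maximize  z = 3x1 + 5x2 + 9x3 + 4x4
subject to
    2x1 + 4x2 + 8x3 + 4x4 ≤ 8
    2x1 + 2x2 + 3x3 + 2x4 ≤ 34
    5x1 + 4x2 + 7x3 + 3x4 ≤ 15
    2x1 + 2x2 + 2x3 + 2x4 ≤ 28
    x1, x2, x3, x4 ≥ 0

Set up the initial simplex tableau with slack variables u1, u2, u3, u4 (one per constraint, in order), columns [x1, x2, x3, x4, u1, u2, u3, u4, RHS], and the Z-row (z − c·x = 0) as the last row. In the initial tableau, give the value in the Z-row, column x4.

The Z-row carries the negated objective coefficients: the x4 entry is -4.

-4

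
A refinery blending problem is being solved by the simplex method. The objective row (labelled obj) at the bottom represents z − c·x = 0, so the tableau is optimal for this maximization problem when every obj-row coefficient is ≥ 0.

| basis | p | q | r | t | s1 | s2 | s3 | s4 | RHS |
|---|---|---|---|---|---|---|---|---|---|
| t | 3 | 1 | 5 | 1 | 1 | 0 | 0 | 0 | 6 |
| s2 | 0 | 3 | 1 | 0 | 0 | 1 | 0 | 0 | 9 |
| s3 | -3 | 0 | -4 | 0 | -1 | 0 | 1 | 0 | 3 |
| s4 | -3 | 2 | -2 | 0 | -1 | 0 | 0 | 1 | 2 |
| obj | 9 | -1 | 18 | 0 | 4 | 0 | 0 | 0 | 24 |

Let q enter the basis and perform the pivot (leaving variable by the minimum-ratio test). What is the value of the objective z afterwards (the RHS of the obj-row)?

25

Ratio test on column q — row 1: 6/1 = 6; row 2: 9/3 = 3; row 3: entry 0 ≤ 0; row 4: 2/2 = 1. Minimum is 1 at row 4 (s4 leaves); pivot element 2.
Pivot on row 4; the obj-row RHS becomes 24 − (-1)·1 = 25.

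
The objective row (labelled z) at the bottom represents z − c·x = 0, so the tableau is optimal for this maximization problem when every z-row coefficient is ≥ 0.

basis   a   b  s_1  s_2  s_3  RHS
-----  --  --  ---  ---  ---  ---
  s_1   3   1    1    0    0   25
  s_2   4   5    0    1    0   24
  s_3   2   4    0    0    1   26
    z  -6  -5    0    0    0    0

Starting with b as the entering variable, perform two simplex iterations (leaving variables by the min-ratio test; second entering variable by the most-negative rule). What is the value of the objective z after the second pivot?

Ratio test on column b — row 1: 25/1 = 25; row 2: 24/5 = 24/5; row 3: 26/4 = 13/2. Minimum is 24/5 at row 2 (s_2 leaves); pivot element 5.
Pivot on row 2; the z-row RHS becomes 0 − (-5)·(24/5) = 24.
Next entering variable (most negative z-row entry -2): a.
Ratio test on column a — row 1: (101/5)/(11/5) = 101/11; row 2: (24/5)/(4/5) = 6; row 3: entry -6/5 ≤ 0. Minimum is 6 at row 2 (b leaves); pivot element 4/5.
After the second pivot the z-row RHS is 24 − (-2)·6 = 36.

36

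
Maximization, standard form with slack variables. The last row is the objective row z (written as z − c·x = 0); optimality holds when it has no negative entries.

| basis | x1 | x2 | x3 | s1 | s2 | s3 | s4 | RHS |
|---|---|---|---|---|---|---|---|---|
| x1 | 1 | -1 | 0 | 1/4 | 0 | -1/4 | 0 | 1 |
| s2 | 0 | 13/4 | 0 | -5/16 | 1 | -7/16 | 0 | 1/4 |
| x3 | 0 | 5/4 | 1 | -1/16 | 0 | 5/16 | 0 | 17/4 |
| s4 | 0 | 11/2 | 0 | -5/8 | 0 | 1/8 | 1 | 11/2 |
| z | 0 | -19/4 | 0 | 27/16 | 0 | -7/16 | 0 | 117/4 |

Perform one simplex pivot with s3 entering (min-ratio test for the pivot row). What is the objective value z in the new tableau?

176/5

Ratio test on column s3 — row 1: entry -1/4 ≤ 0; row 2: entry -7/16 ≤ 0; row 3: (17/4)/(5/16) = 68/5; row 4: (11/2)/(1/8) = 44. Minimum is 68/5 at row 3 (x3 leaves); pivot element 5/16.
Pivot on row 3; the z-row RHS becomes 117/4 − (-7/16)·(68/5) = 176/5.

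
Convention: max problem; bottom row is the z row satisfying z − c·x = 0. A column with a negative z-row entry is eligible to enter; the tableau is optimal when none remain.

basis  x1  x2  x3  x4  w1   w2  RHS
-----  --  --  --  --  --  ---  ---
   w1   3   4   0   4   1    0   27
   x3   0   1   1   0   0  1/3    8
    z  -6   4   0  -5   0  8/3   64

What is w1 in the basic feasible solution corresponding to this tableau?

27

w1 is basic (row 1); its value is the RHS of that row, 27.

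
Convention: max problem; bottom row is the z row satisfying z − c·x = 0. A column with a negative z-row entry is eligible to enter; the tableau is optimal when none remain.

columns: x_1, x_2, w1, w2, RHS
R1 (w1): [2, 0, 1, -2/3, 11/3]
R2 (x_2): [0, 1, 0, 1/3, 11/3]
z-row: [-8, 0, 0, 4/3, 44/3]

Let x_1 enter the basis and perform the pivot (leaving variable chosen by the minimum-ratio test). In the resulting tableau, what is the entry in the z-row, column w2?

Ratio test on column x_1 — row 1: (11/3)/2 = 11/6; row 2: entry 0 ≤ 0. Minimum is 11/6 at row 1 (w1 leaves); pivot element 2.
Divide row 1 by 2; eliminate column x_1 from the other rows.
z-row update in column w2: 4/3 − (-8)·(-1/3) = -4/3.

-4/3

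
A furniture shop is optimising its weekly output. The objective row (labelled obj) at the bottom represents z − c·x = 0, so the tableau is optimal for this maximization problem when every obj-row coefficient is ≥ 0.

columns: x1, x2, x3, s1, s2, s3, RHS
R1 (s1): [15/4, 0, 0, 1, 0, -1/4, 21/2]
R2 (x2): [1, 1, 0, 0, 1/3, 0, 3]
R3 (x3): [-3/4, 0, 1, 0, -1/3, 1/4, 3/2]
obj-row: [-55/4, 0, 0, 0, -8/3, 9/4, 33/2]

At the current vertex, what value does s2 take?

s2 is not in the basis, so in the current basic feasible solution s2 = 0.

0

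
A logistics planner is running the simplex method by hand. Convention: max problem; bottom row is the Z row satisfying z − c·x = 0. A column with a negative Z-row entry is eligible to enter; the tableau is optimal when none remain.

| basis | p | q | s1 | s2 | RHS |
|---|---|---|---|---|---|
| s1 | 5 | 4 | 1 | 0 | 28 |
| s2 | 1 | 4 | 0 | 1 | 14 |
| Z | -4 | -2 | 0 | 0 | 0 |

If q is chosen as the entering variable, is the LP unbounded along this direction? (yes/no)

Column q has positive entries in row(s) 1, 2, so the ratio test bounds it — not unbounded.

no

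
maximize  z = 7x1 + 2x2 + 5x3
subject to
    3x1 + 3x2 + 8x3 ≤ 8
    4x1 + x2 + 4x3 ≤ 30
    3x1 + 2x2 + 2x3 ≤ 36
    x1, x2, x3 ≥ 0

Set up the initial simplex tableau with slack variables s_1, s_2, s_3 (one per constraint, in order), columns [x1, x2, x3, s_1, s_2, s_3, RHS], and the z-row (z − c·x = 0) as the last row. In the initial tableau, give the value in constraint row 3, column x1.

3

Constraint 3 has coefficient 3 on x1.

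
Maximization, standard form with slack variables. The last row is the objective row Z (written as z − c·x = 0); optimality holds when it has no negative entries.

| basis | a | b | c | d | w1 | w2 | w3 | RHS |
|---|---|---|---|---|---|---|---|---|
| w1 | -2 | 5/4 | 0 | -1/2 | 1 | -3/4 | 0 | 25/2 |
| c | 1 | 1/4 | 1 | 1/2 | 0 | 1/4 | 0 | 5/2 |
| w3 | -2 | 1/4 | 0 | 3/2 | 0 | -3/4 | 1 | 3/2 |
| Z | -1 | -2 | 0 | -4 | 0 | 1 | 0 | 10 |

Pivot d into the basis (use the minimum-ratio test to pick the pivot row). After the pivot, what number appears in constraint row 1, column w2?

Ratio test on column d — row 1: entry -1/2 ≤ 0; row 2: (5/2)/(1/2) = 5; row 3: (3/2)/(3/2) = 1. Minimum is 1 at row 3 (w3 leaves); pivot element 3/2.
Divide row 3 by 3/2; eliminate column d from the other rows.
Row 1 update in column w2: -3/4 − (-1/2)·(-1/2) = -1.

-1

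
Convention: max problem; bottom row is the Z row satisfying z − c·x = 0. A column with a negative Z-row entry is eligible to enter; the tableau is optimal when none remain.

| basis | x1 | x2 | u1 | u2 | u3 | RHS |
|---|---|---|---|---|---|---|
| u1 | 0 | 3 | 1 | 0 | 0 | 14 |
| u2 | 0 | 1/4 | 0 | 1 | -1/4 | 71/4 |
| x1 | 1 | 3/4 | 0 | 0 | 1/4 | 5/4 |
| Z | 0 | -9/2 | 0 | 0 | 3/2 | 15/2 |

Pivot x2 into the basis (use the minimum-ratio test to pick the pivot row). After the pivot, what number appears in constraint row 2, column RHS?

Ratio test on column x2 — row 1: 14/3 = 14/3; row 2: (71/4)/(1/4) = 71; row 3: (5/4)/(3/4) = 5/3. Minimum is 5/3 at row 3 (x1 leaves); pivot element 3/4.
Divide row 3 by 3/4; eliminate column x2 from the other rows.
Row 2 update in column RHS: 71/4 − (1/4)·(5/3) = 52/3.

52/3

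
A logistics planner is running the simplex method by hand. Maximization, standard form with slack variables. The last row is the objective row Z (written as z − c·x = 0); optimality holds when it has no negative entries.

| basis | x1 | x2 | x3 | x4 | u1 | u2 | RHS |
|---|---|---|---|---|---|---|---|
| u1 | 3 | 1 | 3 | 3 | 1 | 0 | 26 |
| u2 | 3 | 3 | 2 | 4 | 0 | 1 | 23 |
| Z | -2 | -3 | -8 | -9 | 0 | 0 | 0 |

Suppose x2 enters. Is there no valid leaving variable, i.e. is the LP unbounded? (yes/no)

no

Column x2 has positive entries in row(s) 1, 2, so the ratio test bounds it — not unbounded.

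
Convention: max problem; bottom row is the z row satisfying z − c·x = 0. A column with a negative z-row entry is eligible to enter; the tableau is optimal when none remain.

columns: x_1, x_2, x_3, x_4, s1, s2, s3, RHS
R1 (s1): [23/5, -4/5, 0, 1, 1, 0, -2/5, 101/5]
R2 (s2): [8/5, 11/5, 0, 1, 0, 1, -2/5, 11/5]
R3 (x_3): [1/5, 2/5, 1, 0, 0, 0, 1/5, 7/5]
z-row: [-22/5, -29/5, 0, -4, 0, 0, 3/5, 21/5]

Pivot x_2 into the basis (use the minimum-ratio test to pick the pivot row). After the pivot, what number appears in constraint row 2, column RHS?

Ratio test on column x_2 — row 1: entry -4/5 ≤ 0; row 2: (11/5)/(11/5) = 1; row 3: (7/5)/(2/5) = 7/2. Minimum is 1 at row 2 (s2 leaves); pivot element 11/5.
Divide row 2 by 11/5; eliminate column x_2 from the other rows.
In the new row 2, the RHS entry is the old entry divided by the pivot: (11/5)/(11/5) = 1.

1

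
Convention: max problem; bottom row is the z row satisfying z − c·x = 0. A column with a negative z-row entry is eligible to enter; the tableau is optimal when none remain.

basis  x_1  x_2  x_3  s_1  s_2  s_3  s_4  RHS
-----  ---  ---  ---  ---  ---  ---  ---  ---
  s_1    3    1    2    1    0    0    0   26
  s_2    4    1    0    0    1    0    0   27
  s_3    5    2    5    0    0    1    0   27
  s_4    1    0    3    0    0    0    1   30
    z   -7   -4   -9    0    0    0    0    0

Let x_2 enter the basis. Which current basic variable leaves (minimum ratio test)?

Column x_2 entries and ratios — s_1: 26/1 = 26; s_2: 27/1 = 27; s_3: 27/2 = 27/2; s_4: 0 ≤ 0, skip.
Smallest ratio is 27/2 in the row of s_3, so s_3 leaves.

s_3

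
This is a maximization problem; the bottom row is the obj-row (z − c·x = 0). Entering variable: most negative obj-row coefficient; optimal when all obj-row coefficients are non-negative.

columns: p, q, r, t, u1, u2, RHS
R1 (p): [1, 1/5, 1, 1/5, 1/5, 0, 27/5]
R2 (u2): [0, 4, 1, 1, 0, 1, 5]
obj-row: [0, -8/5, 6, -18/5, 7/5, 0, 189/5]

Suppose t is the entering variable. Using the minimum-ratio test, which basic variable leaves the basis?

u2

Column t entries and ratios — p: (27/5)/(1/5) = 27; u2: 5/1 = 5.
Smallest ratio is 5 in the row of u2, so u2 leaves.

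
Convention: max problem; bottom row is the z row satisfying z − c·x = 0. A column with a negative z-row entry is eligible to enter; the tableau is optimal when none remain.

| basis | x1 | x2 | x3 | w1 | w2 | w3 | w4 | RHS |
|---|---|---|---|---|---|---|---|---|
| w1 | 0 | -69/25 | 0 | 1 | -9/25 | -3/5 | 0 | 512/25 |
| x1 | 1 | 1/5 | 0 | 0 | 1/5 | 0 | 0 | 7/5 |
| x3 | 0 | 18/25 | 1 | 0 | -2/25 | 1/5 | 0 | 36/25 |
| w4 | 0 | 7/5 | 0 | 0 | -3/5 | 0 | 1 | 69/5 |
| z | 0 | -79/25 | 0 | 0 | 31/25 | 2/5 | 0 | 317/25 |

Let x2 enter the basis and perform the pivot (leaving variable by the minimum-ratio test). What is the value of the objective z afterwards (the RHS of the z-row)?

19

Ratio test on column x2 — row 1: entry -69/25 ≤ 0; row 2: (7/5)/(1/5) = 7; row 3: (36/25)/(18/25) = 2; row 4: (69/5)/(7/5) = 69/7. Minimum is 2 at row 3 (x3 leaves); pivot element 18/25.
Pivot on row 3; the z-row RHS becomes 317/25 − (-79/25)·2 = 19.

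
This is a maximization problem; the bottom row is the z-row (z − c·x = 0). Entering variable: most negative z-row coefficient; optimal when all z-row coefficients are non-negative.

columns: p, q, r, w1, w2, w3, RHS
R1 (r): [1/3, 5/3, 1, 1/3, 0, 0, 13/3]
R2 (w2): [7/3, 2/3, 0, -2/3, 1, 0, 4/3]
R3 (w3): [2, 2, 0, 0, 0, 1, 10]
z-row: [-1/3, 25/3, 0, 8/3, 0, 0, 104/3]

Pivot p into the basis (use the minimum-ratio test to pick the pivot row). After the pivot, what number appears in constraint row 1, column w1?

Ratio test on column p — row 1: (13/3)/(1/3) = 13; row 2: (4/3)/(7/3) = 4/7; row 3: 10/2 = 5. Minimum is 4/7 at row 2 (w2 leaves); pivot element 7/3.
Divide row 2 by 7/3; eliminate column p from the other rows.
Row 1 update in column w1: 1/3 − (1/3)·(-2/7) = 3/7.

3/7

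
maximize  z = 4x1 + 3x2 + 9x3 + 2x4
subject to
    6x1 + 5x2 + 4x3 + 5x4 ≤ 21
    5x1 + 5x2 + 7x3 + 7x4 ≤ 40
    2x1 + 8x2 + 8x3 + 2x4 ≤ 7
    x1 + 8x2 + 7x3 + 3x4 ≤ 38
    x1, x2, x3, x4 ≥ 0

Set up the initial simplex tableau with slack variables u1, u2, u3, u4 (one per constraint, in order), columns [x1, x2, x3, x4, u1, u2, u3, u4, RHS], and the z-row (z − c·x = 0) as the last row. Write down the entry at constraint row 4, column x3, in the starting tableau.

7

Constraint 4 has coefficient 7 on x3.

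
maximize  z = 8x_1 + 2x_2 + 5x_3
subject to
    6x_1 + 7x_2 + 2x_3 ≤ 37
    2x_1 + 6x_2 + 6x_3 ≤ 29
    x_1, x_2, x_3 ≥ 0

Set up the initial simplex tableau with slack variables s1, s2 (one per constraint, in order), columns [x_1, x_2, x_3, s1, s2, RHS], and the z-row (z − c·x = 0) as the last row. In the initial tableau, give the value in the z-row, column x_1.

The z-row carries the negated objective coefficients: the x_1 entry is -8.

-8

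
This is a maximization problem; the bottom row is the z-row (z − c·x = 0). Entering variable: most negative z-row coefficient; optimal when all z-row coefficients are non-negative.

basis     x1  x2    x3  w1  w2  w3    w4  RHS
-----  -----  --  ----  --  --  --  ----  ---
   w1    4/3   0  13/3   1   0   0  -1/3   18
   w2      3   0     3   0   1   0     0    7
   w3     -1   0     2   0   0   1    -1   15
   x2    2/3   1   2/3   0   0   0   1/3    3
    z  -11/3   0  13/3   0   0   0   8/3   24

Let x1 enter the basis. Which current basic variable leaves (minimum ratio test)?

w2

Column x1 entries and ratios — w1: 18/(4/3) = 27/2; w2: 7/3 = 7/3; w3: -1 ≤ 0, skip; x2: 3/(2/3) = 9/2.
Smallest ratio is 7/3 in the row of w2, so w2 leaves.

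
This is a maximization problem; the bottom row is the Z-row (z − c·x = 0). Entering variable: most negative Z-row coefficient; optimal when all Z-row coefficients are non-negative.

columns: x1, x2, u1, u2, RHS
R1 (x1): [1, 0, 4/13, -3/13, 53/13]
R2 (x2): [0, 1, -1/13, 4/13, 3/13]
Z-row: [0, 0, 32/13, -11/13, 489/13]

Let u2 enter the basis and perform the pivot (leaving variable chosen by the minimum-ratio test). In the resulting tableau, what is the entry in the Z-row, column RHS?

153/4

Ratio test on column u2 — row 1: entry -3/13 ≤ 0; row 2: (3/13)/(4/13) = 3/4. Minimum is 3/4 at row 2 (x2 leaves); pivot element 4/13.
Divide row 2 by 4/13; eliminate column u2 from the other rows.
Z-row update in column RHS: 489/13 − (-11/13)·(3/4) = 153/4.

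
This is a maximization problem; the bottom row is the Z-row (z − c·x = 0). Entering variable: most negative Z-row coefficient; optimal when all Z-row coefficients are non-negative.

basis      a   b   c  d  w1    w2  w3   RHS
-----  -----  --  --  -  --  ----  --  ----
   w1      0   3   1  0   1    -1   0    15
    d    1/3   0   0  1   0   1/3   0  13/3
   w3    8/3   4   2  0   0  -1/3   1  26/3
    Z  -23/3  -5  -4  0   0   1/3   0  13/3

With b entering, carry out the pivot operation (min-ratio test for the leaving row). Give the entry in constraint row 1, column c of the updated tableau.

Ratio test on column b — row 1: 15/3 = 5; row 2: entry 0 ≤ 0; row 3: (26/3)/4 = 13/6. Minimum is 13/6 at row 3 (w3 leaves); pivot element 4.
Divide row 3 by 4; eliminate column b from the other rows.
Row 1 update in column c: 1 − 3·(1/2) = -1/2.

-1/2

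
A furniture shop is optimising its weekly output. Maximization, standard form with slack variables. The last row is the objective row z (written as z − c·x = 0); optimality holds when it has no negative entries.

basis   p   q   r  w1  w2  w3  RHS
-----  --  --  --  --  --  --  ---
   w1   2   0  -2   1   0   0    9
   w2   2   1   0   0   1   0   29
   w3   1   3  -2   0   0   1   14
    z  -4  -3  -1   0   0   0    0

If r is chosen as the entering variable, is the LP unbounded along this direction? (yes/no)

Every constraint-row entry in column r is ≤ 0, so increasing r is unbounded.

yes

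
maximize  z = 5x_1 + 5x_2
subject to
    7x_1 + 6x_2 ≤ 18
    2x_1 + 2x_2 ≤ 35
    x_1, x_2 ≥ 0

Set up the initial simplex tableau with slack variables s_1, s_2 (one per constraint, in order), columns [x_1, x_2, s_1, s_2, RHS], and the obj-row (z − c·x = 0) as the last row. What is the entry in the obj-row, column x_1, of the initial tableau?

-5

The obj-row carries the negated objective coefficients: the x_1 entry is -5.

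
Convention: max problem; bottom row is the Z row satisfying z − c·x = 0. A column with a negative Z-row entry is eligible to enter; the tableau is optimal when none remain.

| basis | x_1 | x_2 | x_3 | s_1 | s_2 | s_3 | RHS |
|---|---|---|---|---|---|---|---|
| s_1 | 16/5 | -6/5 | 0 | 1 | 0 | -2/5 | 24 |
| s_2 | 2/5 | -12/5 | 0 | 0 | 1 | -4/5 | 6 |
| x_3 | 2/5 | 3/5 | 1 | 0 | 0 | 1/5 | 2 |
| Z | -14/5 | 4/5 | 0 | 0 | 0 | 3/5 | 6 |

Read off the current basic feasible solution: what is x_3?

x_3 is basic (row 3); its value is the RHS of that row, 2.

2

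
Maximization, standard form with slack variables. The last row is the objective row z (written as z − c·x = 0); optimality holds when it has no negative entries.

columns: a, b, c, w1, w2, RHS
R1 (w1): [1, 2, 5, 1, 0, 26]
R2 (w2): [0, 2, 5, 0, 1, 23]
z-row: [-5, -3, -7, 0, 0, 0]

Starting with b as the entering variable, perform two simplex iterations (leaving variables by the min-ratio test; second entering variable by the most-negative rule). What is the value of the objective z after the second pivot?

99/2

Ratio test on column b — row 1: 26/2 = 13; row 2: 23/2 = 23/2. Minimum is 23/2 at row 2 (w2 leaves); pivot element 2.
Pivot on row 2; the z-row RHS becomes 0 − (-3)·(23/2) = 69/2.
Next entering variable (most negative z-row entry -5): a.
Ratio test on column a — row 1: 3/1 = 3; row 2: entry 0 ≤ 0. Minimum is 3 at row 1 (w1 leaves); pivot element 1.
After the second pivot the z-row RHS is 69/2 − (-5)·3 = 99/2.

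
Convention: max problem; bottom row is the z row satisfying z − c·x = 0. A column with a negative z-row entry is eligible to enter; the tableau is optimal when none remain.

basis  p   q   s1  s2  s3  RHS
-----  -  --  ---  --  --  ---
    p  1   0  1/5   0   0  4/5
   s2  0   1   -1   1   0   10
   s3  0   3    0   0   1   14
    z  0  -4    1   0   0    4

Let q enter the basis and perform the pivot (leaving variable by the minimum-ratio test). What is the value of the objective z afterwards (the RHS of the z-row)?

68/3

Ratio test on column q — row 1: entry 0 ≤ 0; row 2: 10/1 = 10; row 3: 14/3 = 14/3. Minimum is 14/3 at row 3 (s3 leaves); pivot element 3.
Pivot on row 3; the z-row RHS becomes 4 − (-4)·(14/3) = 68/3.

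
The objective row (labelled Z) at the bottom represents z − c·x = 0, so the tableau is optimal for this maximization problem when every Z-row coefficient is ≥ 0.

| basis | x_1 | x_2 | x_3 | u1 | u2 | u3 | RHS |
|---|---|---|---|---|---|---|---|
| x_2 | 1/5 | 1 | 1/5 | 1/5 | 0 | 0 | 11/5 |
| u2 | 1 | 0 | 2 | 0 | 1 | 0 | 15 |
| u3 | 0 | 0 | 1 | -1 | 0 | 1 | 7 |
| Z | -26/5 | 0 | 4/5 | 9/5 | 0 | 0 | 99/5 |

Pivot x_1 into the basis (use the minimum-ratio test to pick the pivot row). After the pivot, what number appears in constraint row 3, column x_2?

Ratio test on column x_1 — row 1: (11/5)/(1/5) = 11; row 2: 15/1 = 15; row 3: entry 0 ≤ 0. Minimum is 11 at row 1 (x_2 leaves); pivot element 1/5.
Divide row 1 by 1/5; eliminate column x_1 from the other rows.
Row 3 update in column x_2: 0 − 0·5 = 0.

0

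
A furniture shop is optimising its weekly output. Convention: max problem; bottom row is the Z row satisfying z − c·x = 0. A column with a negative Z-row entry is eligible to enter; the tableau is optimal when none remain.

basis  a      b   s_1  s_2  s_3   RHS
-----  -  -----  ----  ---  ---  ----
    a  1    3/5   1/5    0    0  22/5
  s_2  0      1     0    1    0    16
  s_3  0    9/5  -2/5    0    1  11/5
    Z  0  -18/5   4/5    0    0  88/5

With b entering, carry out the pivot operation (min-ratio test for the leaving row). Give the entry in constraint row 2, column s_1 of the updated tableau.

Ratio test on column b — row 1: (22/5)/(3/5) = 22/3; row 2: 16/1 = 16; row 3: (11/5)/(9/5) = 11/9. Minimum is 11/9 at row 3 (s_3 leaves); pivot element 9/5.
Divide row 3 by 9/5; eliminate column b from the other rows.
Row 2 update in column s_1: 0 − 1·(-2/9) = 2/9.

2/9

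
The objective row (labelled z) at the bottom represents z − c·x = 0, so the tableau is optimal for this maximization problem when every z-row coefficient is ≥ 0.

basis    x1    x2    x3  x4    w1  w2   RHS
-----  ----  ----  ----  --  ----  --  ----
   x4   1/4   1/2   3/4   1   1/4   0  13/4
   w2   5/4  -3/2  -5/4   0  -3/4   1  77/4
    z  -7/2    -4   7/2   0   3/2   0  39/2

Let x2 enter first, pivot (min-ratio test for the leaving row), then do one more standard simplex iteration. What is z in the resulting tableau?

Ratio test on column x2 — row 1: (13/4)/(1/2) = 13/2; row 2: entry -3/2 ≤ 0. Minimum is 13/2 at row 1 (x4 leaves); pivot element 1/2.
Pivot on row 1; the z-row RHS becomes 39/2 − (-4)·(13/2) = 91/2.
Next entering variable (most negative z-row entry -3/2): x1.
Ratio test on column x1 — row 1: (13/2)/(1/2) = 13; row 2: 29/2 = 29/2. Minimum is 13 at row 1 (x2 leaves); pivot element 1/2.
After the second pivot the z-row RHS is 91/2 − (-3/2)·13 = 65.

65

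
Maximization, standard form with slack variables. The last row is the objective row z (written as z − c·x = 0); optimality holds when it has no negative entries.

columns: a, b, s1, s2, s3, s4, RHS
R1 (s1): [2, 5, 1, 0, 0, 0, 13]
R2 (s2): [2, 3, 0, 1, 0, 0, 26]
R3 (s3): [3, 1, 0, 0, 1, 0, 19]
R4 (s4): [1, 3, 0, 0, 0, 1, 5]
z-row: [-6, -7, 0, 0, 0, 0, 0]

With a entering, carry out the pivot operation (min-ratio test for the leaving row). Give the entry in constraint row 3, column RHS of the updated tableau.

4

Ratio test on column a — row 1: 13/2 = 13/2; row 2: 26/2 = 13; row 3: 19/3 = 19/3; row 4: 5/1 = 5. Minimum is 5 at row 4 (s4 leaves); pivot element 1.
Divide row 4 by 1; eliminate column a from the other rows.
Row 3 update in column RHS: 19 − 3·5 = 4.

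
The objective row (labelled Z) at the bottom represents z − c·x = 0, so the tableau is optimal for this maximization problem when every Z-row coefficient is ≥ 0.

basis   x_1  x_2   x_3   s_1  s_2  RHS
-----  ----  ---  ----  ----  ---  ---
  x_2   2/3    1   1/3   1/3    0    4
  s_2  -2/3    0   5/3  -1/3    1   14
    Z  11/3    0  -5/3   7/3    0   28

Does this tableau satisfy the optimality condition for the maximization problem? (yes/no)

no

The Z-row has a negative entry -5/3 in column x_3, so it is not optimal.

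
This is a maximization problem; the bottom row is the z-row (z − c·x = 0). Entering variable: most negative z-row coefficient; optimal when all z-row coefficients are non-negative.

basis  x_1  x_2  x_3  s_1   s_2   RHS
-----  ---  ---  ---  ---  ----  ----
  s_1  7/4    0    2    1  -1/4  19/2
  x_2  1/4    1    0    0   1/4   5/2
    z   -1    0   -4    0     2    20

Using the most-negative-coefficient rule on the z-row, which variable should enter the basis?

x_3

Negative z-row entries: x_1: -1, x_3: -4.
The most negative is -4 in column x_3, so x_3 enters.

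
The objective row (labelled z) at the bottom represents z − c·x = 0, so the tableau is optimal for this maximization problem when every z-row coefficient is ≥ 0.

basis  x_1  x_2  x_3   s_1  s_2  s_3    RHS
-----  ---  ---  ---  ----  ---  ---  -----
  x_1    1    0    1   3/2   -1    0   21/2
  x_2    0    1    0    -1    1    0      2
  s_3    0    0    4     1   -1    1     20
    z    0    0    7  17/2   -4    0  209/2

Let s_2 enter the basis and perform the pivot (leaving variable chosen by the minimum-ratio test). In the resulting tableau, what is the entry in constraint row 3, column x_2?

Ratio test on column s_2 — row 1: entry -1 ≤ 0; row 2: 2/1 = 2; row 3: entry -1 ≤ 0. Minimum is 2 at row 2 (x_2 leaves); pivot element 1.
Divide row 2 by 1; eliminate column s_2 from the other rows.
Row 3 update in column x_2: 0 − (-1)·1 = 1.

1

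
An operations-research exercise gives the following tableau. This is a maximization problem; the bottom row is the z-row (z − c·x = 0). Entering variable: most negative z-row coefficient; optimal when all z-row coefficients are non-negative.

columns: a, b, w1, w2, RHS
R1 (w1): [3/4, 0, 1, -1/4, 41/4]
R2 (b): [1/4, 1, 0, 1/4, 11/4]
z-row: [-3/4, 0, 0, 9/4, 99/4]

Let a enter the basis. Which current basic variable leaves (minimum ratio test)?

Column a entries and ratios — w1: (41/4)/(3/4) = 41/3; b: (11/4)/(1/4) = 11.
Smallest ratio is 11 in the row of b, so b leaves.

b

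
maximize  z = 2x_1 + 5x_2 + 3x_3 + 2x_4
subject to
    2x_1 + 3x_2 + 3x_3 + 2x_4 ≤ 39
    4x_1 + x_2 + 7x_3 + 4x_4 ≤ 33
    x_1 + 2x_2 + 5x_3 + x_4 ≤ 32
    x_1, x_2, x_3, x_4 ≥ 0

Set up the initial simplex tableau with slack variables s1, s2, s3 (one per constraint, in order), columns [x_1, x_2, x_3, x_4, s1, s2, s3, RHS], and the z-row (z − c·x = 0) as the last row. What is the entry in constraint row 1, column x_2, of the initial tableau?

3

Constraint 1 has coefficient 3 on x_2.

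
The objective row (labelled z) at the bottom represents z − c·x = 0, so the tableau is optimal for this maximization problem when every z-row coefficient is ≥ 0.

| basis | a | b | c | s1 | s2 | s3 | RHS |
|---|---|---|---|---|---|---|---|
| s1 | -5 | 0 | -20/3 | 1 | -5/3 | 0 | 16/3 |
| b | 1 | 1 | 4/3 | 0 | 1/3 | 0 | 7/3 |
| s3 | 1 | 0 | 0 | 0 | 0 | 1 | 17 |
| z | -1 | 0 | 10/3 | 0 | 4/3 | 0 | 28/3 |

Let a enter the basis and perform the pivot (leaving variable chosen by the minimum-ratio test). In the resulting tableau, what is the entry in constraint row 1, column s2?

Ratio test on column a — row 1: entry -5 ≤ 0; row 2: (7/3)/1 = 7/3; row 3: 17/1 = 17. Minimum is 7/3 at row 2 (b leaves); pivot element 1.
Divide row 2 by 1; eliminate column a from the other rows.
Row 1 update in column s2: -5/3 − (-5)·(1/3) = 0.

0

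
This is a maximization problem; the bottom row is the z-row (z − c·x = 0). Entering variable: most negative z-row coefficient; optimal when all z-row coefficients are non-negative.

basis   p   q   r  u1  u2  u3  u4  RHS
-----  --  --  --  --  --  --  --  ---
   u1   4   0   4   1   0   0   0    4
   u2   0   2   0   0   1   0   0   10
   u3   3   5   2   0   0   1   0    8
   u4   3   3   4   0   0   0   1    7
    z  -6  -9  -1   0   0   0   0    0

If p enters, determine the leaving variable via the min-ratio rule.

u1

Column p entries and ratios — u1: 4/4 = 1; u2: 0 ≤ 0, skip; u3: 8/3 = 8/3; u4: 7/3 = 7/3.
Smallest ratio is 1 in the row of u1, so u1 leaves.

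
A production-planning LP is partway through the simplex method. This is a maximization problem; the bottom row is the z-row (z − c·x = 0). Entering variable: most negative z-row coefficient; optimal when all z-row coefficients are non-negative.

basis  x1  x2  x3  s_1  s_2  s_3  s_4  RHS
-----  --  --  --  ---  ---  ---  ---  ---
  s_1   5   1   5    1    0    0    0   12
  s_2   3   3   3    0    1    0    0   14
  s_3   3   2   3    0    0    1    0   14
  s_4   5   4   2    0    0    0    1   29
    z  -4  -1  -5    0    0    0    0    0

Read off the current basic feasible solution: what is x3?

0

x3 is not in the basis, so in the current basic feasible solution x3 = 0.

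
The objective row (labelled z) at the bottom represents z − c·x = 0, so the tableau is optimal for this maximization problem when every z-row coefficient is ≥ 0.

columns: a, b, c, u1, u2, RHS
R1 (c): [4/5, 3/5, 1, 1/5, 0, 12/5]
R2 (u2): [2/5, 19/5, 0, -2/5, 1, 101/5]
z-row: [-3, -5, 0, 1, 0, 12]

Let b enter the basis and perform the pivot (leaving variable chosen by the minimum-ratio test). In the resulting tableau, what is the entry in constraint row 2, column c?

-19/3

Ratio test on column b — row 1: (12/5)/(3/5) = 4; row 2: (101/5)/(19/5) = 101/19. Minimum is 4 at row 1 (c leaves); pivot element 3/5.
Divide row 1 by 3/5; eliminate column b from the other rows.
Row 2 update in column c: 0 − (19/5)·(5/3) = -19/3.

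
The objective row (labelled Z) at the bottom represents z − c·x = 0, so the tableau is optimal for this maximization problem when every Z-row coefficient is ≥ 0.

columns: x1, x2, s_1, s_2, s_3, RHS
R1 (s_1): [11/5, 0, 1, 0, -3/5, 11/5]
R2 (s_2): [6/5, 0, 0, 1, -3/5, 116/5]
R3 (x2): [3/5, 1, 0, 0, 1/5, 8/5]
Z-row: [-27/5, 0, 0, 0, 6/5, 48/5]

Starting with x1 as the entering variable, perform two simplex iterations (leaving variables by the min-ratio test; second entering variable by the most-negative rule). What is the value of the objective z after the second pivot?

63/4

Ratio test on column x1 — row 1: (11/5)/(11/5) = 1; row 2: (116/5)/(6/5) = 58/3; row 3: (8/5)/(3/5) = 8/3. Minimum is 1 at row 1 (s_1 leaves); pivot element 11/5.
Pivot on row 1; the Z-row RHS becomes 48/5 − (-27/5)·1 = 15.
Next entering variable (most negative Z-row entry -3/11): s_3.
Ratio test on column s_3 — row 1: entry -3/11 ≤ 0; row 2: entry -3/11 ≤ 0; row 3: 1/(4/11) = 11/4. Minimum is 11/4 at row 3 (x2 leaves); pivot element 4/11.
After the second pivot the Z-row RHS is 15 − (-3/11)·(11/4) = 63/4.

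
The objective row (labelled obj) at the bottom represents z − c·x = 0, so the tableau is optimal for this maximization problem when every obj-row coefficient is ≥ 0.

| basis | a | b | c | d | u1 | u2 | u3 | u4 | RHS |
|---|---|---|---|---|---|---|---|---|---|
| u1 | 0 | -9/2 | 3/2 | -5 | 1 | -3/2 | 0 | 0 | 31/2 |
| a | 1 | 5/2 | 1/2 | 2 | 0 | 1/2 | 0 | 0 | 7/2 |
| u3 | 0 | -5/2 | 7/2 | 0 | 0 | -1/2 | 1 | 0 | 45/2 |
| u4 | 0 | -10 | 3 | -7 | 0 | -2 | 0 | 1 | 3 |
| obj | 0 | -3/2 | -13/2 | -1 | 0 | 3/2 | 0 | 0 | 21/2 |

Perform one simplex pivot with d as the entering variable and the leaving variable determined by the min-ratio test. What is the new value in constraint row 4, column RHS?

Ratio test on column d — row 1: entry -5 ≤ 0; row 2: (7/2)/2 = 7/4; row 3: entry 0 ≤ 0; row 4: entry -7 ≤ 0. Minimum is 7/4 at row 2 (a leaves); pivot element 2.
Divide row 2 by 2; eliminate column d from the other rows.
Row 4 update in column RHS: 3 − (-7)·(7/4) = 61/4.

61/4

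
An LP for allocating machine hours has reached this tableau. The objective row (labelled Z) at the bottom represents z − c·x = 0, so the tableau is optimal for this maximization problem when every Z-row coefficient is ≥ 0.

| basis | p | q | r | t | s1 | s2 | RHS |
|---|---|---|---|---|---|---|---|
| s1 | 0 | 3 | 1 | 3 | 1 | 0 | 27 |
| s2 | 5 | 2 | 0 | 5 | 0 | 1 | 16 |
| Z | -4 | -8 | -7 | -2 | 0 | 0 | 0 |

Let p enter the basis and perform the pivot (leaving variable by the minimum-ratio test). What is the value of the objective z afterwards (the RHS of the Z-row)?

Ratio test on column p — row 1: entry 0 ≤ 0; row 2: 16/5 = 16/5. Minimum is 16/5 at row 2 (s2 leaves); pivot element 5.
Pivot on row 2; the Z-row RHS becomes 0 − (-4)·(16/5) = 64/5.

64/5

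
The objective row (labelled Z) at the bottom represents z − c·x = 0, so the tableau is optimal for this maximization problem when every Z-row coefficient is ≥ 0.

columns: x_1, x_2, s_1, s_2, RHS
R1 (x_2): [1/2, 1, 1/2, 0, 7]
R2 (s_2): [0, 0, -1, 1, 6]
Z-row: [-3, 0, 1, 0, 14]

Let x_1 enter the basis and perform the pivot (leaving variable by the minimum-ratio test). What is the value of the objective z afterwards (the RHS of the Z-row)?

56

Ratio test on column x_1 — row 1: 7/(1/2) = 14; row 2: entry 0 ≤ 0. Minimum is 14 at row 1 (x_2 leaves); pivot element 1/2.
Pivot on row 1; the Z-row RHS becomes 14 − (-3)·14 = 56.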